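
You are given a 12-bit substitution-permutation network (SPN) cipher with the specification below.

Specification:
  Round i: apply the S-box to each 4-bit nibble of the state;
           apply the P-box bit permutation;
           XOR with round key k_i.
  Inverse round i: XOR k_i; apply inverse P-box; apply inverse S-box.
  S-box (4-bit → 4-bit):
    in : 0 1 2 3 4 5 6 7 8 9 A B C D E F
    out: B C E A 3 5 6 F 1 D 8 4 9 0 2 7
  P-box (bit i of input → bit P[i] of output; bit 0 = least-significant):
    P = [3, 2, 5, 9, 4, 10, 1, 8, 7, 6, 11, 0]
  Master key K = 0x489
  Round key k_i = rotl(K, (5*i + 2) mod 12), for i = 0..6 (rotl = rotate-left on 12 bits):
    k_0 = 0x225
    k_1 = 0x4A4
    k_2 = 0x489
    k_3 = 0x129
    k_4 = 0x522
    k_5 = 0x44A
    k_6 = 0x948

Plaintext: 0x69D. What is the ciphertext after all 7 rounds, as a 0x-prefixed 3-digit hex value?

s_0 = plaintext = 0x69D
s_1 = Round(s_0, k_0) = 0xB77
s_2 = Round(s_1, k_1) = 0xB9A
s_3 = Round(s_2, k_2) = 0xF9B
s_4 = Round(s_3, k_3) = 0x8DB
s_5 = Round(s_4, k_4) = 0x582
s_6 = Round(s_5, k_5) = 0xEFE
s_7 = Round(s_6, k_6) = 0xD1E

0xD1E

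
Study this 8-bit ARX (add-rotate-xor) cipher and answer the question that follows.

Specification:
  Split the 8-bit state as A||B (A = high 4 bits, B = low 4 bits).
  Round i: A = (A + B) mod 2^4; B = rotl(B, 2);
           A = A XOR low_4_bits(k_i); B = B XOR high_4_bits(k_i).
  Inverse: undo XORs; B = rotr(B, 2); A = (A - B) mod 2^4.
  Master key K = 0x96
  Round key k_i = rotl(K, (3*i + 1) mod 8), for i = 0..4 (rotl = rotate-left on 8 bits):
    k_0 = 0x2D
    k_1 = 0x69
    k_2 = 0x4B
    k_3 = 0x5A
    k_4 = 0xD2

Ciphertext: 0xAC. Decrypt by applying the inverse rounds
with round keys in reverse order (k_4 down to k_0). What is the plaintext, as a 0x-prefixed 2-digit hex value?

s_0 = ciphertext = 0xAC
s_1 = InvRound(s_0, k_4) = 0x44
s_2 = InvRound(s_1, k_3) = 0xA4
s_3 = InvRound(s_2, k_2) = 0x10
s_4 = InvRound(s_3, k_1) = 0xF9
s_5 = InvRound(s_4, k_0) = 0x4E

0x4E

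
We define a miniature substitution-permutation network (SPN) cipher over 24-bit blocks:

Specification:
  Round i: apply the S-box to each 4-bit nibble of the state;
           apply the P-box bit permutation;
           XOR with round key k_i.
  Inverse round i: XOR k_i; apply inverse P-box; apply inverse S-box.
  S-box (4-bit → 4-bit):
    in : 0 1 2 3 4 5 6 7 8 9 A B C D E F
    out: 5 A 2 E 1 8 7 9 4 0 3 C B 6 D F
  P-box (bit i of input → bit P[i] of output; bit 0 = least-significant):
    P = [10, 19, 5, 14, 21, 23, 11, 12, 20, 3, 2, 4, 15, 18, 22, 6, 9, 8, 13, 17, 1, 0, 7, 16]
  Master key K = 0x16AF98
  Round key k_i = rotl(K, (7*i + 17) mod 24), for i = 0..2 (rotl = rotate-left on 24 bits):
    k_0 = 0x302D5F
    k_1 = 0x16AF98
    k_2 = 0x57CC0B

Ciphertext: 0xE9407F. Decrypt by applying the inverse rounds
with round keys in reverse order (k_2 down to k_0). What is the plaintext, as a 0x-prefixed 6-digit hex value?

s_0 = ciphertext = 0xE9407F
s_1 = InvRound(s_0, k_2) = 0x95CE66
s_2 = InvRound(s_1, k_1) = 0xE3532B
s_3 = InvRound(s_2, k_0) = 0x5EBE3E

0x5EBE3E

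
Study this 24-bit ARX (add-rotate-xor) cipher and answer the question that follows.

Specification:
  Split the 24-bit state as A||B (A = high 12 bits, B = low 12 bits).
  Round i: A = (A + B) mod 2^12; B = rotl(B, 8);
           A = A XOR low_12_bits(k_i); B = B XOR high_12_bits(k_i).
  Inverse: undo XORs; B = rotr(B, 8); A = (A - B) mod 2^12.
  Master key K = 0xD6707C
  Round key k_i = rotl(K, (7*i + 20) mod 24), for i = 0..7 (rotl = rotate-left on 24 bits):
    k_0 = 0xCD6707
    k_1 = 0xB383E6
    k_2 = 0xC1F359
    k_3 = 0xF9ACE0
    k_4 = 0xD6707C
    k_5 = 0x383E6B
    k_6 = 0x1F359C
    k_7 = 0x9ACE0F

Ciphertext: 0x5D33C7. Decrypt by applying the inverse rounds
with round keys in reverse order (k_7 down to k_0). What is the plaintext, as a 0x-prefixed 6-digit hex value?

0x8240AD

s_0 = ciphertext = 0x5D33C7
s_1 = InvRound(s_0, k_7) = 0x5226BA
s_2 = InvRound(s_1, k_6) = 0xC27497
s_3 = InvRound(s_2, k_5) = 0x105147
s_4 = InvRound(s_3, k_4) = 0xF6D20C
s_5 = InvRound(s_4, k_3) = 0xA2096D
s_6 = InvRound(s_5, k_2) = 0x254725
s_7 = InvRound(s_6, k_1) = 0xFD61DC
s_8 = InvRound(s_7, k_0) = 0x8240AD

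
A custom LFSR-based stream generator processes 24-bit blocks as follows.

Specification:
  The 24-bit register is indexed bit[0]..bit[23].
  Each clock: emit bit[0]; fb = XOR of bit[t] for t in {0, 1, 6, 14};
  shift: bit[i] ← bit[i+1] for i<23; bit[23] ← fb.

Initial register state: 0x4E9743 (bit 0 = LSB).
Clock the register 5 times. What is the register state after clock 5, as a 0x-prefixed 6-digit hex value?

reg_0 = 0x4E9743
clock 1: out=1, reg = 0xA74BA1
clock 2: out=1, reg = 0x53A5D0
clock 3: out=0, reg = 0xA9D2E8
clock 4: out=0, reg = 0x54E974
clock 5: out=0, reg = 0x2A74BA

0x2A74BA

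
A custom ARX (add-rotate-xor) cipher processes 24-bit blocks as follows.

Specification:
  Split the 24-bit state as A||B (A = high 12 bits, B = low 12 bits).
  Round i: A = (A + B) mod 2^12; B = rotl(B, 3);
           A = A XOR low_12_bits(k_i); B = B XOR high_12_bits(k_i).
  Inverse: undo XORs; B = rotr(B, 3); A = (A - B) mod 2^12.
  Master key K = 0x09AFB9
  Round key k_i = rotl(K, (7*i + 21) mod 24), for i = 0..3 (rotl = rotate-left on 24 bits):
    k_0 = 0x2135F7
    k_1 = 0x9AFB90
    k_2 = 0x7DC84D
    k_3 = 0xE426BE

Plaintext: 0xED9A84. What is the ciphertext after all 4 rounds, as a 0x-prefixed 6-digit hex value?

0x647781

s_0 = plaintext = 0xED9A84
s_1 = Round(s_0, k_0) = 0xCAA636
s_2 = Round(s_1, k_1) = 0x97081C
s_3 = Round(s_2, k_2) = 0x9C1738
s_4 = Round(s_3, k_3) = 0x647781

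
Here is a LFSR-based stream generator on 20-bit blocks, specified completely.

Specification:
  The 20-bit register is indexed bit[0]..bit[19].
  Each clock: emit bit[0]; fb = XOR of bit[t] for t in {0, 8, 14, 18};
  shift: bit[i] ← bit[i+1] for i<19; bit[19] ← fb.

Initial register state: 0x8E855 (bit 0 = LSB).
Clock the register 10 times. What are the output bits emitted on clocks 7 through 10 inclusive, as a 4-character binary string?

1000

reg_0 = 0x8E855
clock 1: out=1, reg = 0x4742A
clock 2: out=0, reg = 0x23A15
clock 3: out=1, reg = 0x91D0A
clock 4: out=0, reg = 0xC8E85
clock 5: out=1, reg = 0x64742
clock 6: out=0, reg = 0xB23A1
clock 7: out=1, reg = 0x591D0
clock 8: out=0, reg = 0x2C8E8
clock 9: out=0, reg = 0x96474
clock 10: out=0, reg = 0xCB23A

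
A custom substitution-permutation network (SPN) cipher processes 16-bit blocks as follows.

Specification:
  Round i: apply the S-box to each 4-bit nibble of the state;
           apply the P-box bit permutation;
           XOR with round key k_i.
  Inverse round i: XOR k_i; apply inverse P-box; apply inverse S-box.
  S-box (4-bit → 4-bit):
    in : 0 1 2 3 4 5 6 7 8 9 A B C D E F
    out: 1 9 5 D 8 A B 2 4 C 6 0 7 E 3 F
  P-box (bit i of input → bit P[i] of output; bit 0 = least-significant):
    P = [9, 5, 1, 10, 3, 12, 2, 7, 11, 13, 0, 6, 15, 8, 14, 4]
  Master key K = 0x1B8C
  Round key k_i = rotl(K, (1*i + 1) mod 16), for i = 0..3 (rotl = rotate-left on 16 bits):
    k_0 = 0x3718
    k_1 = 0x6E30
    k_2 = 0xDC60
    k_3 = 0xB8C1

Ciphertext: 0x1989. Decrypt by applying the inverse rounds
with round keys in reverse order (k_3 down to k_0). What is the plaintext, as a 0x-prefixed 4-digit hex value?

s_0 = ciphertext = 0x1989
s_1 = InvRound(s_0, k_3) = 0xE50B
s_2 = InvRound(s_1, k_2) = 0x7FEA
s_3 = InvRound(s_2, k_1) = 0x5468
s_4 = InvRound(s_3, k_0) = 0xD5BE

0xD5BE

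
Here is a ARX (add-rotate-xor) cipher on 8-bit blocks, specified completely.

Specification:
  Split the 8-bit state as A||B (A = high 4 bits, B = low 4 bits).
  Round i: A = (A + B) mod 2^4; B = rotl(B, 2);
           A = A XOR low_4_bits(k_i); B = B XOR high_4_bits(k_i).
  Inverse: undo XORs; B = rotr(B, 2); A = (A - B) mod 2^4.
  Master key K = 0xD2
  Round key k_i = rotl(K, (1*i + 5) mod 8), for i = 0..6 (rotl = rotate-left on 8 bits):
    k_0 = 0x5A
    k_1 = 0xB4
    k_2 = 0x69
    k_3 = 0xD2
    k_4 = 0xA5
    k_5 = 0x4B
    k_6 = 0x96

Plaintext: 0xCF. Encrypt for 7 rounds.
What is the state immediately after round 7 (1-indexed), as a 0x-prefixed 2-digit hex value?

0xA7

s_0 = plaintext = 0xCF
s_1 = Round(s_0, k_0) = 0x1A
s_2 = Round(s_1, k_1) = 0xF1
s_3 = Round(s_2, k_2) = 0x92
s_4 = Round(s_3, k_3) = 0x95
s_5 = Round(s_4, k_4) = 0xBF
s_6 = Round(s_5, k_5) = 0x1B
s_7 = Round(s_6, k_6) = 0xA7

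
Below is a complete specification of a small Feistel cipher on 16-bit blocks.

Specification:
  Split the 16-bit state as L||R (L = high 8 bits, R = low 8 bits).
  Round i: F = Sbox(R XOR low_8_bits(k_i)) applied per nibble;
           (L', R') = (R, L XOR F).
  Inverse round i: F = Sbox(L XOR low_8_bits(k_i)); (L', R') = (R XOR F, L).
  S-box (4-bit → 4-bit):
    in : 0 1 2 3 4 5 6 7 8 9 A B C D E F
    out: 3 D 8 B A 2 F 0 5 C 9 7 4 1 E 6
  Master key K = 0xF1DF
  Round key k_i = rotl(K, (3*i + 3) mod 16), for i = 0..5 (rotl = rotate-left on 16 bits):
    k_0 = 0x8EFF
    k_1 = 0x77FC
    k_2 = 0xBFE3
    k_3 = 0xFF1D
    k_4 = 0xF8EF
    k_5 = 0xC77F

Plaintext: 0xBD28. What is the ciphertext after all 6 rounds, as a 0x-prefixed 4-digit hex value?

0x062F

s_0 = plaintext = 0xBD28
s_1 = Round(s_0, k_0) = 0x28AD
s_2 = Round(s_1, k_1) = 0xAD05
s_3 = Round(s_2, k_2) = 0x0542
s_4 = Round(s_3, k_3) = 0x4223
s_5 = Round(s_4, k_4) = 0x2306
s_6 = Round(s_5, k_5) = 0x062F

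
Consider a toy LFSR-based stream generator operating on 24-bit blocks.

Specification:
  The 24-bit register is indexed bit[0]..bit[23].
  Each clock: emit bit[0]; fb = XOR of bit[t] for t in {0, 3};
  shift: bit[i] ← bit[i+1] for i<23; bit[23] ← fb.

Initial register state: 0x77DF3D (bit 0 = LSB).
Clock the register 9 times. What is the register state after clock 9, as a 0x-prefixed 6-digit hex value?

reg_0 = 0x77DF3D
clock 1: out=1, reg = 0x3BEF9E
clock 2: out=0, reg = 0x9DF7CF
clock 3: out=1, reg = 0x4EFBE7
clock 4: out=1, reg = 0xA77DF3
clock 5: out=1, reg = 0xD3BEF9
clock 6: out=1, reg = 0x69DF7C
clock 7: out=0, reg = 0xB4EFBE
clock 8: out=0, reg = 0xDA77DF
clock 9: out=1, reg = 0x6D3BEF

0x6D3BEF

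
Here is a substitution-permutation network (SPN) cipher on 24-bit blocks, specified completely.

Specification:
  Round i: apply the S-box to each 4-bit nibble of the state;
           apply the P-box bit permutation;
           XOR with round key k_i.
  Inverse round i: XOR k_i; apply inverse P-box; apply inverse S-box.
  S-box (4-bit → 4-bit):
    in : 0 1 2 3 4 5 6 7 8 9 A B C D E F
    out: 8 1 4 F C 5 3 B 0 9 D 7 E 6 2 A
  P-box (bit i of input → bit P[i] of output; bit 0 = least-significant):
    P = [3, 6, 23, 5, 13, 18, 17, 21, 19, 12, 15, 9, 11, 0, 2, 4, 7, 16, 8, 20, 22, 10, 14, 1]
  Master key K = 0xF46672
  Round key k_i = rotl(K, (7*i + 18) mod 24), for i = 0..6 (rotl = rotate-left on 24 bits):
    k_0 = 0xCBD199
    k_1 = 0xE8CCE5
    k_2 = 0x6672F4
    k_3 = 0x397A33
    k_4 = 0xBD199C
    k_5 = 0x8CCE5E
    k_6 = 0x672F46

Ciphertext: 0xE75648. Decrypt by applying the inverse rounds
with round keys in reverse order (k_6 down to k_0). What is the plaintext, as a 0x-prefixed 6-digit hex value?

s_0 = ciphertext = 0xE75648
s_1 = InvRound(s_0, k_6) = 0x425E15
s_2 = InvRound(s_1, k_5) = 0x98EBDB
s_3 = InvRound(s_2, k_4) = 0x4EDC7E
s_4 = InvRound(s_3, k_3) = 0x6FD436
s_5 = InvRound(s_4, k_2) = 0xF68A1E
s_6 = InvRound(s_5, k_1) = 0xC9F9D7
s_7 = InvRound(s_6, k_0) = 0x085856

0x085856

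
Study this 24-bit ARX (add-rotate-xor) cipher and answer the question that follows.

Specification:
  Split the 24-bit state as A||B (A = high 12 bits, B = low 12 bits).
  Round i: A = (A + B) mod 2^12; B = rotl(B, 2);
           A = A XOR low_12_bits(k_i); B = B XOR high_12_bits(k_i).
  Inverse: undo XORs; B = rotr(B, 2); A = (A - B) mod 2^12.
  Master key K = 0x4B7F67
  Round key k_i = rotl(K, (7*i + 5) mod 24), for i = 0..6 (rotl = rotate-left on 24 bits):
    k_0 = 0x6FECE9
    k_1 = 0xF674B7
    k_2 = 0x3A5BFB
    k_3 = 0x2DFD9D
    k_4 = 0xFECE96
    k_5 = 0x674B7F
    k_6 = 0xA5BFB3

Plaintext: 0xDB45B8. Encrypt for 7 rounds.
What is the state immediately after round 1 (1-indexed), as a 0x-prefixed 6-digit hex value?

s_0 = plaintext = 0xDB45B8
s_1 = Round(s_0, k_0) = 0xF8501F
s_2 = Round(s_1, k_1) = 0xB13F1B
s_3 = Round(s_2, k_2) = 0x1D5FCA
s_4 = Round(s_3, k_3) = 0xC02DF4
s_5 = Round(s_4, k_4) = 0x76083F
s_6 = Round(s_5, k_5) = 0x4E068A
s_7 = Round(s_6, k_6) = 0x4D9072

0xF8501F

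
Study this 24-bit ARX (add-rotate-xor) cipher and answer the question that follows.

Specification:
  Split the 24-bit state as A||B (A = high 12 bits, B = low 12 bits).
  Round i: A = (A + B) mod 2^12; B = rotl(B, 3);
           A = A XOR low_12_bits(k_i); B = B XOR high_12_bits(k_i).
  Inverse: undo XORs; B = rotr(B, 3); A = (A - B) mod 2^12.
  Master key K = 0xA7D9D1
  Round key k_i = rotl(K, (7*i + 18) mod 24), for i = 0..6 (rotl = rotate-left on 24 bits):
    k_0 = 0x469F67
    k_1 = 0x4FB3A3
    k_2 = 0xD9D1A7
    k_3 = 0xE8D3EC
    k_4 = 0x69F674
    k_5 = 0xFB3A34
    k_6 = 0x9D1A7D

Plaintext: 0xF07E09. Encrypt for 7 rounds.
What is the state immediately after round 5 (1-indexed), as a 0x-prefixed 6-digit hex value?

0xBBB73F

s_0 = plaintext = 0xF07E09
s_1 = Round(s_0, k_0) = 0x277426
s_2 = Round(s_1, k_1) = 0x53E5C9
s_3 = Round(s_2, k_2) = 0xAA03D7
s_4 = Round(s_3, k_3) = 0xD9B034
s_5 = Round(s_4, k_4) = 0xBBB73F
s_6 = Round(s_5, k_5) = 0x8CE648
s_7 = Round(s_6, k_6) = 0x56BB92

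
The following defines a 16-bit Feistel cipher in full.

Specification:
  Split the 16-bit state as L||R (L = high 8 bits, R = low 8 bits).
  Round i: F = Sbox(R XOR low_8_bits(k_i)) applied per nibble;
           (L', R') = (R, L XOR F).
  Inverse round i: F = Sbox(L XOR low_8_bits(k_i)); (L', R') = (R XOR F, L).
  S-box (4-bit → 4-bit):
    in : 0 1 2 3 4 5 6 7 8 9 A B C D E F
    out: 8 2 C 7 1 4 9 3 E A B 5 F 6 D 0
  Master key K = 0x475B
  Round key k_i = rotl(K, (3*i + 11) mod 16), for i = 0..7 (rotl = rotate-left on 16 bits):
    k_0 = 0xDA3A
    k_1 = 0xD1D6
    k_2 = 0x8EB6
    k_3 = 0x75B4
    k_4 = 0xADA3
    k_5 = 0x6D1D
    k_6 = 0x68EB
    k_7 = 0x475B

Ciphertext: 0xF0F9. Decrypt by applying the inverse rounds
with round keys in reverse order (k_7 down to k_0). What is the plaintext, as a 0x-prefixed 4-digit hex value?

0xA8B0

s_0 = ciphertext = 0xF0F9
s_1 = InvRound(s_0, k_7) = 0x4CF0
s_2 = InvRound(s_1, k_6) = 0x434C
s_3 = InvRound(s_2, k_5) = 0x0143
s_4 = InvRound(s_3, k_4) = 0xFF01
s_5 = InvRound(s_4, k_3) = 0x14FF
s_6 = InvRound(s_5, k_2) = 0x4314
s_7 = InvRound(s_6, k_1) = 0xB043
s_8 = InvRound(s_7, k_0) = 0xA8B0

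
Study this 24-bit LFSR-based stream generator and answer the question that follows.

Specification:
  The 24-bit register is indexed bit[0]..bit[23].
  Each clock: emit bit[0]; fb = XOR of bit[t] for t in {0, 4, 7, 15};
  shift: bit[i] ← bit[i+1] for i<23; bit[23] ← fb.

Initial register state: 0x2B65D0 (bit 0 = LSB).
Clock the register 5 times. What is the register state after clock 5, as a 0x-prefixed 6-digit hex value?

0x815B2E

reg_0 = 0x2B65D0
clock 1: out=0, reg = 0x15B2E8
clock 2: out=0, reg = 0x0AD974
clock 3: out=0, reg = 0x056CBA
clock 4: out=0, reg = 0x02B65D
clock 5: out=1, reg = 0x815B2E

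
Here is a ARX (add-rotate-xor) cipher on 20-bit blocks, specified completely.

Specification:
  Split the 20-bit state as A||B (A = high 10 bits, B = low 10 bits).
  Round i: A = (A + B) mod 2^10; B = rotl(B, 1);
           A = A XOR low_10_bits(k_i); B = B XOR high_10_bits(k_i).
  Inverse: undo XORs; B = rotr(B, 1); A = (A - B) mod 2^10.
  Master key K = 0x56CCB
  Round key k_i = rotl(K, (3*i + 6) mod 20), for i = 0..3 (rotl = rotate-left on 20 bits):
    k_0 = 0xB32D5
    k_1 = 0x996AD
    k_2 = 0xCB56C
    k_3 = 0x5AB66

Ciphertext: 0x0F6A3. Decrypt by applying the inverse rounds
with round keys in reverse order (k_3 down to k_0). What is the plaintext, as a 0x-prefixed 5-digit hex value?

s_0 = ciphertext = 0x0F6A3
s_1 = InvRound(s_0, k_3) = 0xDDFE4
s_2 = InvRound(s_1, k_2) = 0xEDE64
s_3 = InvRound(s_2, k_1) = 0xC6A00
s_4 = InvRound(s_3, k_0) = 0x5A466

0x5A466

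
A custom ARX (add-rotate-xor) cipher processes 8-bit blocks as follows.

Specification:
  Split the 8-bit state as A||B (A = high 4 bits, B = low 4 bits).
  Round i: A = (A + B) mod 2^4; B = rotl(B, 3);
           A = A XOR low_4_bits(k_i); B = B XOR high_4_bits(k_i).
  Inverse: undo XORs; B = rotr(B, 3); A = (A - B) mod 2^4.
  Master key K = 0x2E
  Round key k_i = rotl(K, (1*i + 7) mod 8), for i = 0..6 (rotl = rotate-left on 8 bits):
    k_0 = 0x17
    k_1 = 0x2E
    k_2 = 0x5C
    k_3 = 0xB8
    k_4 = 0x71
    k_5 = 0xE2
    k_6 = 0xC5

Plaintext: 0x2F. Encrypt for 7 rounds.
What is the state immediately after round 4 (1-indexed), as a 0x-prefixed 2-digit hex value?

0xA4

s_0 = plaintext = 0x2F
s_1 = Round(s_0, k_0) = 0x6E
s_2 = Round(s_1, k_1) = 0xA5
s_3 = Round(s_2, k_2) = 0x3F
s_4 = Round(s_3, k_3) = 0xA4
s_5 = Round(s_4, k_4) = 0xF5
s_6 = Round(s_5, k_5) = 0x64
s_7 = Round(s_6, k_6) = 0xFE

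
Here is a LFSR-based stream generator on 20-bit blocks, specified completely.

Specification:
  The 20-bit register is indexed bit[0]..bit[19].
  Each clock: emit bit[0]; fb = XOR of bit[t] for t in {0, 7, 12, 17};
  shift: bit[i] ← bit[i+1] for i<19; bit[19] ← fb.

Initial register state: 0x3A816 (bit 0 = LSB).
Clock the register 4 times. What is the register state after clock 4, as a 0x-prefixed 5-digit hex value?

reg_0 = 0x3A816
clock 1: out=0, reg = 0x9D40B
clock 2: out=1, reg = 0x4EA05
clock 3: out=1, reg = 0xA7502
clock 4: out=0, reg = 0x53A81

0x53A81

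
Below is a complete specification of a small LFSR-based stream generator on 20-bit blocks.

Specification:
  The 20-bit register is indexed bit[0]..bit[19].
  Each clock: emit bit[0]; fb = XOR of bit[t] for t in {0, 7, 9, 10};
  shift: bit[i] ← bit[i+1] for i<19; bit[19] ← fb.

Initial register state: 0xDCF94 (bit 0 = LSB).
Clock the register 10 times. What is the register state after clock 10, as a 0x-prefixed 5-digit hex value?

reg_0 = 0xDCF94
clock 1: out=0, reg = 0xEE7CA
clock 2: out=0, reg = 0xF73E5
clock 3: out=1, reg = 0xFB9F2
clock 4: out=0, reg = 0xFDCF9
clock 5: out=1, reg = 0xFEE7C
clock 6: out=0, reg = 0x7F73E
clock 7: out=0, reg = 0x3FB9F
clock 8: out=1, reg = 0x9FDCF
clock 9: out=1, reg = 0xCFEE7
clock 10: out=1, reg = 0x67F73

0x67F73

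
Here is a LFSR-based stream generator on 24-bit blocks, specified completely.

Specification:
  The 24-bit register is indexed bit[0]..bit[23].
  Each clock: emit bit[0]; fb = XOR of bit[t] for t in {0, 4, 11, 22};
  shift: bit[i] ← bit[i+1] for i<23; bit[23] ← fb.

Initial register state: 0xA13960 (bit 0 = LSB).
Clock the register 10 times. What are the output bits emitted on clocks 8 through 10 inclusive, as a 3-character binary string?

010

reg_0 = 0xA13960
clock 1: out=0, reg = 0xD09CB0
clock 2: out=0, reg = 0xE84E58
clock 3: out=0, reg = 0xF4272C
clock 4: out=0, reg = 0xFA1396
clock 5: out=0, reg = 0x7D09CB
clock 6: out=1, reg = 0xBE84E5
clock 7: out=1, reg = 0xDF4272
clock 8: out=0, reg = 0x6FA139
clock 9: out=1, reg = 0xB7D09C
clock 10: out=0, reg = 0xDBE84E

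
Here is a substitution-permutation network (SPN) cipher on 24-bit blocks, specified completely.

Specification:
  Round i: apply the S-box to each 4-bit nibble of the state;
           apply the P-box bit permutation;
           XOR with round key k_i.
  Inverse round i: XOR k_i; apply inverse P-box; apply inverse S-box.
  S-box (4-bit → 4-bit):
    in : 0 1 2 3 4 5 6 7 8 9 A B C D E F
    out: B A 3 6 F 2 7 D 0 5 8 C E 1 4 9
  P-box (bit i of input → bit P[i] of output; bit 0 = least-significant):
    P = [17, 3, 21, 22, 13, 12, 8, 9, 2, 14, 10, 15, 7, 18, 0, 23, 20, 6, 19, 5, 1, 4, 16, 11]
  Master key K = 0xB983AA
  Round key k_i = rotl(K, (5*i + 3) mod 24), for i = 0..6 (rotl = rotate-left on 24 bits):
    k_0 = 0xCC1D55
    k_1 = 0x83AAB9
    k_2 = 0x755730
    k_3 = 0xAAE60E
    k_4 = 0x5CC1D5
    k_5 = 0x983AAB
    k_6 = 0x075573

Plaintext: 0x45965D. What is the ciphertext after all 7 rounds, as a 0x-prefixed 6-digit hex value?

0xA7311B

s_0 = plaintext = 0x45965D
s_1 = Round(s_0, k_0) = 0xCF4182
s_2 = Round(s_1, k_1) = 0x146200
s_3 = Round(s_2, k_2) = 0x2B2DCD
s_4 = Round(s_3, k_3) = 0xA4F5B8
s_5 = Round(s_4, k_4) = 0xC48A35
s_6 = Round(s_5, k_5) = 0x81A3D3
s_7 = Round(s_6, k_6) = 0xA7311B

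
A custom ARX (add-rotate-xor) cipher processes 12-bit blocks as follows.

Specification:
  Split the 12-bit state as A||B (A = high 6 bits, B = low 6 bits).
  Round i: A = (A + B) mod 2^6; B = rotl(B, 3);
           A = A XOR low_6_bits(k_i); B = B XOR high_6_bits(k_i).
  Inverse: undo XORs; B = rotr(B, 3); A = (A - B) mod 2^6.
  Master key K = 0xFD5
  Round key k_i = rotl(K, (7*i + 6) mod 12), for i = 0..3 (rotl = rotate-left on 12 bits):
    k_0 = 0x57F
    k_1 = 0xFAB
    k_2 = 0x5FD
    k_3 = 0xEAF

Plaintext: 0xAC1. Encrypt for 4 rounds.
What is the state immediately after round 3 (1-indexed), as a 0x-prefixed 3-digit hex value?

s_0 = plaintext = 0xAC1
s_1 = Round(s_0, k_0) = 0x4DD
s_2 = Round(s_1, k_1) = 0x6D5
s_3 = Round(s_2, k_2) = 0x37D
s_4 = Round(s_3, k_3) = 0x955

0x37D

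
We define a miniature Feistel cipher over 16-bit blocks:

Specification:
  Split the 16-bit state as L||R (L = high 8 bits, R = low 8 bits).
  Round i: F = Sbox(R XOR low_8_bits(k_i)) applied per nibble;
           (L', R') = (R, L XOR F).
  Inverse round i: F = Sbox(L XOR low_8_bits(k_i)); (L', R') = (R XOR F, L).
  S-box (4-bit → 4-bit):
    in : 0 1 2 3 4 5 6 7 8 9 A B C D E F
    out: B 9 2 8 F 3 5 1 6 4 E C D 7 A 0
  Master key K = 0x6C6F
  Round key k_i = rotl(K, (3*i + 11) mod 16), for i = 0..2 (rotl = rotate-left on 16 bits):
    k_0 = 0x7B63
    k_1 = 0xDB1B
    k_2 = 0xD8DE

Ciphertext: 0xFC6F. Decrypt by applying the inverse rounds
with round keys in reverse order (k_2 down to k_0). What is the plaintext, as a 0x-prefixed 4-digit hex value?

s_0 = ciphertext = 0xFC6F
s_1 = InvRound(s_0, k_2) = 0x4DFC
s_2 = InvRound(s_1, k_1) = 0xC94D
s_3 = InvRound(s_2, k_0) = 0xA3C9

0xA3C9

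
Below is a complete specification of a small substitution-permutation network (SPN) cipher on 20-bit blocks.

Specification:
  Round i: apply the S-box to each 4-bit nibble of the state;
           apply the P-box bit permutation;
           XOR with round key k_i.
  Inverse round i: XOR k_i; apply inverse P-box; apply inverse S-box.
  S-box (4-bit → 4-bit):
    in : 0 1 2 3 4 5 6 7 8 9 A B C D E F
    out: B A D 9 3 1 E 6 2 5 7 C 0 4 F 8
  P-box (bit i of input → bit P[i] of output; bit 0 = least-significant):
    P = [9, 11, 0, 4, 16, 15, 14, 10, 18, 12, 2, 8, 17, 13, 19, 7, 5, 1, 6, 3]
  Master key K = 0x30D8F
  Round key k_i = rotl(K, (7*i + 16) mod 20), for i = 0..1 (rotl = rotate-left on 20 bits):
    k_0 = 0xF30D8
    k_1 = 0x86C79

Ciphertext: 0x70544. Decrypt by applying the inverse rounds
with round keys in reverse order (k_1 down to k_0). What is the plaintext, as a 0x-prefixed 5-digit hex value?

s_0 = ciphertext = 0x70544
s_1 = InvRound(s_0, k_1) = 0x3A296
s_2 = InvRound(s_1, k_0) = 0x6DA85

0x6DA85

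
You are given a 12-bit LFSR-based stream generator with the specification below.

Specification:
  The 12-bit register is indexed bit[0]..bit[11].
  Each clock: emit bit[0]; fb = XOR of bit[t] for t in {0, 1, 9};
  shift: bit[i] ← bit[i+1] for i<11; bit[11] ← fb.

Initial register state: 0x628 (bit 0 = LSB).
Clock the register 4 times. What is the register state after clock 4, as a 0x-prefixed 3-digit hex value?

0x762

reg_0 = 0x628
clock 1: out=0, reg = 0xB14
clock 2: out=0, reg = 0xD8A
clock 3: out=0, reg = 0xEC5
clock 4: out=1, reg = 0x762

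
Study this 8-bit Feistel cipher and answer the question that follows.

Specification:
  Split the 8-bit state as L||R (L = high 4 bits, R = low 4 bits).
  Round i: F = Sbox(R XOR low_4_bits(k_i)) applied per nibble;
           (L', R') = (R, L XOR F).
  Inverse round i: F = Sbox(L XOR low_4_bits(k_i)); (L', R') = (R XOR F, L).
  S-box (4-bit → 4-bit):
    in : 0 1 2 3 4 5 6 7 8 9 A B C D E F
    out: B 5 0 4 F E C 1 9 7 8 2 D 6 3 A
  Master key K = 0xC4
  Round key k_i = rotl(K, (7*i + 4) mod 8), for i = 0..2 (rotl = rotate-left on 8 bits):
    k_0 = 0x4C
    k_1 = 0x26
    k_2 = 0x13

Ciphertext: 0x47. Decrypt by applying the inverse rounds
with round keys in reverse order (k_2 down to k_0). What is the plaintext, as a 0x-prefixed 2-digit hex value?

s_0 = ciphertext = 0x47
s_1 = InvRound(s_0, k_2) = 0x64
s_2 = InvRound(s_1, k_1) = 0xF6
s_3 = InvRound(s_2, k_0) = 0x2F

0x2F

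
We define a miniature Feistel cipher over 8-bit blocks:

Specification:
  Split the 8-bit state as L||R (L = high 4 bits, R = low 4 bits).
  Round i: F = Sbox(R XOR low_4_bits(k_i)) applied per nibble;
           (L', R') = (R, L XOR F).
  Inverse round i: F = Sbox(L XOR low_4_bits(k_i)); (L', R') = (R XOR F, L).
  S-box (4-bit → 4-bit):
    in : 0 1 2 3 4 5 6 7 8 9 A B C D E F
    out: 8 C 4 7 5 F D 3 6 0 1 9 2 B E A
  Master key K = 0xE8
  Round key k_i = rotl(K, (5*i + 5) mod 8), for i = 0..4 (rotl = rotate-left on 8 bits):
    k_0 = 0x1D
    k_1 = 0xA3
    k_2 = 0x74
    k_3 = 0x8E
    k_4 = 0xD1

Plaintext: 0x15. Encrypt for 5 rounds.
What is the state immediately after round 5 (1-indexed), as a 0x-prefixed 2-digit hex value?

s_0 = plaintext = 0x15
s_1 = Round(s_0, k_0) = 0x57
s_2 = Round(s_1, k_1) = 0x70
s_3 = Round(s_2, k_2) = 0x02
s_4 = Round(s_3, k_3) = 0x22
s_5 = Round(s_4, k_4) = 0x25

0x25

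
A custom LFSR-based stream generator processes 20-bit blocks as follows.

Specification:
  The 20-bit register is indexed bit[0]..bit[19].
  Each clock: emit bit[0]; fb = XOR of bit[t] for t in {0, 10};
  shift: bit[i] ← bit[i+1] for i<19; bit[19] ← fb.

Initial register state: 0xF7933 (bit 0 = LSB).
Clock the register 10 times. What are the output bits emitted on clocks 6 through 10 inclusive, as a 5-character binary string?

10010

reg_0 = 0xF7933
clock 1: out=1, reg = 0xFBC99
clock 2: out=1, reg = 0x7DE4C
clock 3: out=0, reg = 0xBEF26
clock 4: out=0, reg = 0xDF793
clock 5: out=1, reg = 0x6FBC9
clock 6: out=1, reg = 0xB7DE4
clock 7: out=0, reg = 0xDBEF2
clock 8: out=0, reg = 0xEDF79
clock 9: out=1, reg = 0x76FBC
clock 10: out=0, reg = 0xBB7DE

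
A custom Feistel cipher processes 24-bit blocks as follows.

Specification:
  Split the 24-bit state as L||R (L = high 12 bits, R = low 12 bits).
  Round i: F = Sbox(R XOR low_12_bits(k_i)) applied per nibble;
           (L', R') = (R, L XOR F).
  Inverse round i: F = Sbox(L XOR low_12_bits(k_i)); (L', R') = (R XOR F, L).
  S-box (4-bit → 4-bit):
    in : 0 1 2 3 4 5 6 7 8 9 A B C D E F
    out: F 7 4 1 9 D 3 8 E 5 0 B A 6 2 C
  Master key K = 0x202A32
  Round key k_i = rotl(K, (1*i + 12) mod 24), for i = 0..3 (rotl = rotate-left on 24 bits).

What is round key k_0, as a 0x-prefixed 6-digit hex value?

0xA32202

K = 0x202A32
k_0 = rotl(K, (1*0+12) mod 24) = rotl(K, 12) = 0xA32202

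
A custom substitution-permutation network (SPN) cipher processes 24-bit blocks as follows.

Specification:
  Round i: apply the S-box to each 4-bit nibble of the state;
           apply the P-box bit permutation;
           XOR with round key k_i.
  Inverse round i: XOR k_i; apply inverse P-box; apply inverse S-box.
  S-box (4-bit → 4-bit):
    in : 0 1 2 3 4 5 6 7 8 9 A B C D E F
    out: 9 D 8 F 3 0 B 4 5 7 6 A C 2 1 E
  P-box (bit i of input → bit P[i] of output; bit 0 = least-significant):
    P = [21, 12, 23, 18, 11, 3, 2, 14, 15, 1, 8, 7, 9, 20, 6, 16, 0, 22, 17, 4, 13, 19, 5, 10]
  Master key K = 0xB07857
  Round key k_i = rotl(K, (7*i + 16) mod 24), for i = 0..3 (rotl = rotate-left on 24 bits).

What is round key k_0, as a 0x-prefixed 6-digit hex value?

0x57B078

K = 0xB07857
k_0 = rotl(K, (7*0+16) mod 24) = rotl(K, 16) = 0x57B078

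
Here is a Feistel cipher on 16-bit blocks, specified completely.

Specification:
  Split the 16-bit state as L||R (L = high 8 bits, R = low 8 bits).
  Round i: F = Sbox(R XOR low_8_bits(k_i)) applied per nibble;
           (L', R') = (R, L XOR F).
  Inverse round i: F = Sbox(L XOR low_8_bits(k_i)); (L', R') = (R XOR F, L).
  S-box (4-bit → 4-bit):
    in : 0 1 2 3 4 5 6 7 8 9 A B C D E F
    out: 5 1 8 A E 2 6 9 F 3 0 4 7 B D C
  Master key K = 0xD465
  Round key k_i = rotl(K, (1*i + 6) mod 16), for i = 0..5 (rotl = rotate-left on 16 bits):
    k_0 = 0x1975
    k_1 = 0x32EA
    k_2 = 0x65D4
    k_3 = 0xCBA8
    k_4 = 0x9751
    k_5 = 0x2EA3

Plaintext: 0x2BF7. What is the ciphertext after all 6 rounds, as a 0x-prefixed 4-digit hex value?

0xE949

s_0 = plaintext = 0x2BF7
s_1 = Round(s_0, k_0) = 0xF7D3
s_2 = Round(s_1, k_1) = 0xD354
s_3 = Round(s_2, k_2) = 0x5426
s_4 = Round(s_3, k_3) = 0x26A9
s_5 = Round(s_4, k_4) = 0xA9E9
s_6 = Round(s_5, k_5) = 0xE949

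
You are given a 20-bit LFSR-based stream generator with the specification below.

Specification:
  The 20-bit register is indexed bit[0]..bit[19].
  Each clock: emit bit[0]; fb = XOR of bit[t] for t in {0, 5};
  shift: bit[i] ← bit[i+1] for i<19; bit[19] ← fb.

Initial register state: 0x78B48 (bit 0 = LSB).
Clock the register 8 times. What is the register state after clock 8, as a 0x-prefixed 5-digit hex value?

0x1278B

reg_0 = 0x78B48
clock 1: out=0, reg = 0x3C5A4
clock 2: out=0, reg = 0x9E2D2
clock 3: out=0, reg = 0x4F169
clock 4: out=1, reg = 0x278B4
clock 5: out=0, reg = 0x93C5A
clock 6: out=0, reg = 0x49E2D
clock 7: out=1, reg = 0x24F16
clock 8: out=0, reg = 0x1278B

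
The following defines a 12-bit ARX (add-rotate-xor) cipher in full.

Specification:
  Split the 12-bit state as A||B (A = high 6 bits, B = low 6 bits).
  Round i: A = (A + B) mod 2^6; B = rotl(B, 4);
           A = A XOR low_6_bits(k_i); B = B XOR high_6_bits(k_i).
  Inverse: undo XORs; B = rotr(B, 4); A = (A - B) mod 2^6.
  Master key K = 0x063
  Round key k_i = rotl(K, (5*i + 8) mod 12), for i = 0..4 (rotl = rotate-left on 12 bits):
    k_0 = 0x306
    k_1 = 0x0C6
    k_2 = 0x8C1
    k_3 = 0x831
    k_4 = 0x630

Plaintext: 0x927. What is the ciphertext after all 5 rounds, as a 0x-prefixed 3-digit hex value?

0x1C0

s_0 = plaintext = 0x927
s_1 = Round(s_0, k_0) = 0x375
s_2 = Round(s_1, k_1) = 0x11E
s_3 = Round(s_2, k_2) = 0x8C4
s_4 = Round(s_3, k_3) = 0x5A1
s_5 = Round(s_4, k_4) = 0x1C0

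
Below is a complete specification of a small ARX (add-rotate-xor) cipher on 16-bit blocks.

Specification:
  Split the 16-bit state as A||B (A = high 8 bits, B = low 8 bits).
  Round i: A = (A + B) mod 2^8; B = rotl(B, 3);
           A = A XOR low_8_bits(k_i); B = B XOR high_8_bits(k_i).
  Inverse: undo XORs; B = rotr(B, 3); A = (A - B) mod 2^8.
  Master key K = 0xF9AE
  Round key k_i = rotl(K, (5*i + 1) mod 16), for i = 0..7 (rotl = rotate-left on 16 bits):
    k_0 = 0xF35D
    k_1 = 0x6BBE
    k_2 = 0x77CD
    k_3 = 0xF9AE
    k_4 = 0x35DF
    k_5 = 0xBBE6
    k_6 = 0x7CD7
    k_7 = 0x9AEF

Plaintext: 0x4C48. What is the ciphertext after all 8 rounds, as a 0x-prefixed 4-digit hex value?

0x1C42

s_0 = plaintext = 0x4C48
s_1 = Round(s_0, k_0) = 0xC9B1
s_2 = Round(s_1, k_1) = 0xC4E6
s_3 = Round(s_2, k_2) = 0x6740
s_4 = Round(s_3, k_3) = 0x09FB
s_5 = Round(s_4, k_4) = 0xDBEA
s_6 = Round(s_5, k_5) = 0x23EC
s_7 = Round(s_6, k_6) = 0xD81B
s_8 = Round(s_7, k_7) = 0x1C42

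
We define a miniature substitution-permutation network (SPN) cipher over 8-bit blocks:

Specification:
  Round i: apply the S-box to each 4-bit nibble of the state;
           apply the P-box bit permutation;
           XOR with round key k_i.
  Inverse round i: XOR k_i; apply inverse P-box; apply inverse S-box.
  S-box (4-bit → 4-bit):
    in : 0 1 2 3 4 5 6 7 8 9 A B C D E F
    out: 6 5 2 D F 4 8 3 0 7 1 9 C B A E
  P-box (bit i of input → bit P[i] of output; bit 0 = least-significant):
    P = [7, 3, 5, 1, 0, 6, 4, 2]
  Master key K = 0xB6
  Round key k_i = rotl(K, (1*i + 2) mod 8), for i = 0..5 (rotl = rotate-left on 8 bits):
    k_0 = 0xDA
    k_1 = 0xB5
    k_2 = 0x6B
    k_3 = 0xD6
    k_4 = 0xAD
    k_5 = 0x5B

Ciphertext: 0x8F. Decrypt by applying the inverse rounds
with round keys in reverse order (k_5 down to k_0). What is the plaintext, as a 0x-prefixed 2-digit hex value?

s_0 = ciphertext = 0x8F
s_1 = InvRound(s_0, k_5) = 0xFA
s_2 = InvRound(s_1, k_4) = 0x46
s_3 = InvRound(s_2, k_3) = 0x5A
s_4 = InvRound(s_3, k_2) = 0x15
s_5 = InvRound(s_4, k_1) = 0x81
s_6 = InvRound(s_5, k_0) = 0x9E

0x9E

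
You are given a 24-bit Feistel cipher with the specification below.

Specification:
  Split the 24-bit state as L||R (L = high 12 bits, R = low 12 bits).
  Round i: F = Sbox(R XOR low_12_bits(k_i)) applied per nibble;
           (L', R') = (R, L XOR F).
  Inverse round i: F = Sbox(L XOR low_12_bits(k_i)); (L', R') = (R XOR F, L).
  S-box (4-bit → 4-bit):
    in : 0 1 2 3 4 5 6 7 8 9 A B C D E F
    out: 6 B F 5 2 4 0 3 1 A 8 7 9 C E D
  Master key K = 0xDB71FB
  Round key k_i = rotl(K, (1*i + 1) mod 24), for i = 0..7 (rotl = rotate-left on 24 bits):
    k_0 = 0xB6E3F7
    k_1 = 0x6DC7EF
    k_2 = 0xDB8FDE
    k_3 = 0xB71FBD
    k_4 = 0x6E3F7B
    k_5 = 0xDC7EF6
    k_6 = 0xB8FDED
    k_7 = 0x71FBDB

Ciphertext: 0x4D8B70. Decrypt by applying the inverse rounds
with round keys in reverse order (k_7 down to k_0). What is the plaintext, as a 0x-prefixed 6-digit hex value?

0x61A44E

s_0 = ciphertext = 0x4D8B70
s_1 = InvRound(s_0, k_7) = 0x6154D8
s_2 = InvRound(s_1, k_6) = 0x309615
s_3 = InvRound(s_2, k_5) = 0xAC8309
s_4 = InvRound(s_3, k_4) = 0x77CAC8
s_5 = InvRound(s_4, k_3) = 0xB5377C
s_6 = InvRound(s_5, k_2) = 0x560B53
s_7 = InvRound(s_6, k_1) = 0x44E560
s_8 = InvRound(s_7, k_0) = 0x61A44E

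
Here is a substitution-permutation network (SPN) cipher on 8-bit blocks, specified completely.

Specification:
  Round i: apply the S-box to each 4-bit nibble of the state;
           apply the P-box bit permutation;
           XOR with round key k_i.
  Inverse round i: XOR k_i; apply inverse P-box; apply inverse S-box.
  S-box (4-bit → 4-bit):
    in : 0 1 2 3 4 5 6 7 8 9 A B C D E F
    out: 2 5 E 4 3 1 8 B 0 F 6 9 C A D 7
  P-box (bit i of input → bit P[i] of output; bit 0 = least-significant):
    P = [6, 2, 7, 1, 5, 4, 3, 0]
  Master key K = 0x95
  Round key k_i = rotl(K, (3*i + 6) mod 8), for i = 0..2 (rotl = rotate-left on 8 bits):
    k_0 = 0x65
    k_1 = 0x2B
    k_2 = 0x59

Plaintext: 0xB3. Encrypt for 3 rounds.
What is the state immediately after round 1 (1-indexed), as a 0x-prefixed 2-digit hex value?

0xC4

s_0 = plaintext = 0xB3
s_1 = Round(s_0, k_0) = 0xC4
s_2 = Round(s_1, k_1) = 0x66
s_3 = Round(s_2, k_2) = 0x5A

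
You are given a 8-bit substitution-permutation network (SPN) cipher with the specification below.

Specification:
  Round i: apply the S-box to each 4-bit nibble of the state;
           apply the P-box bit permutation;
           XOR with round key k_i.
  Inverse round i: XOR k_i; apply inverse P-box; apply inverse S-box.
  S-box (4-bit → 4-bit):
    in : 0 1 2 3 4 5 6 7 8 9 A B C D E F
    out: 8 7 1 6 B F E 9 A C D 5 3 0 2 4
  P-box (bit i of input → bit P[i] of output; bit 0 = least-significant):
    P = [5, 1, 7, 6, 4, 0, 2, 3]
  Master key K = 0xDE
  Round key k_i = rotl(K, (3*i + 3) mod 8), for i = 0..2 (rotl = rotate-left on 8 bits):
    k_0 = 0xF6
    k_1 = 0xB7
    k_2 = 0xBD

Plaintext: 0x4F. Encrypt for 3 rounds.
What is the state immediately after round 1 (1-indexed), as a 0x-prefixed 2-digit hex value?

0x6F

s_0 = plaintext = 0x4F
s_1 = Round(s_0, k_0) = 0x6F
s_2 = Round(s_1, k_1) = 0x3A
s_3 = Round(s_2, k_2) = 0x58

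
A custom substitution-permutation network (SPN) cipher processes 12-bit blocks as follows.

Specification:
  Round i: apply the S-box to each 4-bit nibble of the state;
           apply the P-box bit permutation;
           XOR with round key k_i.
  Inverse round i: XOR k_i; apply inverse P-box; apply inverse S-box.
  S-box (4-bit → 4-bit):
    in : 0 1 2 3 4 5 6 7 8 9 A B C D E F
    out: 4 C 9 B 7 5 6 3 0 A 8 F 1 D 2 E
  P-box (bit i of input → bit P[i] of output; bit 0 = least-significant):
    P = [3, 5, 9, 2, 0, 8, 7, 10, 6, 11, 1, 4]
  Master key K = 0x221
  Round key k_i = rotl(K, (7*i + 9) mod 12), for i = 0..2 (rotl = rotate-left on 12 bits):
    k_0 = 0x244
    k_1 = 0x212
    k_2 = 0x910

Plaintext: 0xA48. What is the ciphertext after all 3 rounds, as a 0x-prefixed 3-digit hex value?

0xB7D

s_0 = plaintext = 0xA48
s_1 = Round(s_0, k_0) = 0x3D5
s_2 = Round(s_1, k_1) = 0xCCB
s_3 = Round(s_2, k_2) = 0xB7D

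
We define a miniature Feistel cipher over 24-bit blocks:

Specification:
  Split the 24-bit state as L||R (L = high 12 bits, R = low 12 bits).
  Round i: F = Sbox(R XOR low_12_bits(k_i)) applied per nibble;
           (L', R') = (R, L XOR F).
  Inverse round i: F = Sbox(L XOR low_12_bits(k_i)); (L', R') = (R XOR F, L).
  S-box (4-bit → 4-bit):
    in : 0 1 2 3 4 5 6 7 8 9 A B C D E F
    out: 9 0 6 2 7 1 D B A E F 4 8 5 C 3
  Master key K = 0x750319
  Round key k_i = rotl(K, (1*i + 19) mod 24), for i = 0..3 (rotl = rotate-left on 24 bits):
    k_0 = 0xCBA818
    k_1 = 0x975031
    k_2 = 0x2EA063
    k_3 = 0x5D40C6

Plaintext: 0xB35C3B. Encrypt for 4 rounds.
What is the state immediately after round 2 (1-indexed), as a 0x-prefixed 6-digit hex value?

s_0 = plaintext = 0xB35C3B
s_1 = Round(s_0, k_0) = 0xC3BC57
s_2 = Round(s_1, k_1) = 0xC574E6
s_3 = Round(s_2, k_2) = 0x4E6BF6
s_4 = Round(s_3, k_3) = 0xBF60CF

0xC574E6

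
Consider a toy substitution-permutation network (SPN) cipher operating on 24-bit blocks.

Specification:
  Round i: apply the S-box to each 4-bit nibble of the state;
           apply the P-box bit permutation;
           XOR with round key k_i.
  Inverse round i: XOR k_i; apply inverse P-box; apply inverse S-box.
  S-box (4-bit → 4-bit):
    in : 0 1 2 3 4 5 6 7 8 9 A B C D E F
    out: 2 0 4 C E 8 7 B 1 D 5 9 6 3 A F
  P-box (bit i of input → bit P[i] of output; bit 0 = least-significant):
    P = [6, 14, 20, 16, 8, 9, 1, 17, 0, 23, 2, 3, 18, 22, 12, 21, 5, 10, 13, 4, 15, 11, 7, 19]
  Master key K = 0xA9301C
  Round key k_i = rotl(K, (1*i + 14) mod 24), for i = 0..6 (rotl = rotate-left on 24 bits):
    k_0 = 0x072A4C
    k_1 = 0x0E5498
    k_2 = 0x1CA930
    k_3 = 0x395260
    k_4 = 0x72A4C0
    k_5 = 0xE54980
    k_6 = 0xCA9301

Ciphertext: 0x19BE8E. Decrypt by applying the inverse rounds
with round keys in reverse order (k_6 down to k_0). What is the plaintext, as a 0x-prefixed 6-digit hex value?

s_0 = ciphertext = 0x19BE8E
s_1 = InvRound(s_0, k_6) = 0xCC0F93
s_2 = InvRound(s_1, k_5) = 0x5E58CE
s_3 = InvRound(s_2, k_4) = 0x7C9320
s_4 = InvRound(s_3, k_3) = 0x81D187
s_5 = InvRound(s_4, k_2) = 0x49A624
s_6 = InvRound(s_5, k_1) = 0xA963EE
s_7 = InvRound(s_6, k_0) = 0x48B090

0x48B090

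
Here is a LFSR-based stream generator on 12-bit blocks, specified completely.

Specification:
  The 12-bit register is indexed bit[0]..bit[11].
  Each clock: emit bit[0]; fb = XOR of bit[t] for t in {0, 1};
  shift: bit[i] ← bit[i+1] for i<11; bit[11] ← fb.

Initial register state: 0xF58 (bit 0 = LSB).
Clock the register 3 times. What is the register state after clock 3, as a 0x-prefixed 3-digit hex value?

reg_0 = 0xF58
clock 1: out=0, reg = 0x7AC
clock 2: out=0, reg = 0x3D6
clock 3: out=0, reg = 0x9EB

0x9EB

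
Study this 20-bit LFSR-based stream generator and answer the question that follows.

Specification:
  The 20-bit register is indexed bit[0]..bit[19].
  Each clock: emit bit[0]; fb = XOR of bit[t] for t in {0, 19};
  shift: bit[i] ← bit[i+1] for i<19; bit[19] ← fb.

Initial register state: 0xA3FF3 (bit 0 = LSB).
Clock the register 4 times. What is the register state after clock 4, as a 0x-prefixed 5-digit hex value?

reg_0 = 0xA3FF3
clock 1: out=1, reg = 0x51FF9
clock 2: out=1, reg = 0xA8FFC
clock 3: out=0, reg = 0xD47FE
clock 4: out=0, reg = 0xEA3FF

0xEA3FF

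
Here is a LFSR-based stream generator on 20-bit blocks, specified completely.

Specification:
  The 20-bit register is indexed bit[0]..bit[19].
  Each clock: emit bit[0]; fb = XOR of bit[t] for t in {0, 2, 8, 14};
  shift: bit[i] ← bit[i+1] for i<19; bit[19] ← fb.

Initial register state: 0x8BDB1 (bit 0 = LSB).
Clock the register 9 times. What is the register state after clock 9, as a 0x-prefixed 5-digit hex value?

0x6145E

reg_0 = 0x8BDB1
clock 1: out=1, reg = 0x45ED8
clock 2: out=0, reg = 0xA2F6C
clock 3: out=0, reg = 0x517B6
clock 4: out=0, reg = 0x28BDB
clock 5: out=1, reg = 0x145ED
clock 6: out=1, reg = 0x0A2F6
clock 7: out=0, reg = 0x8517B
clock 8: out=1, reg = 0xC28BD
clock 9: out=1, reg = 0x6145E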